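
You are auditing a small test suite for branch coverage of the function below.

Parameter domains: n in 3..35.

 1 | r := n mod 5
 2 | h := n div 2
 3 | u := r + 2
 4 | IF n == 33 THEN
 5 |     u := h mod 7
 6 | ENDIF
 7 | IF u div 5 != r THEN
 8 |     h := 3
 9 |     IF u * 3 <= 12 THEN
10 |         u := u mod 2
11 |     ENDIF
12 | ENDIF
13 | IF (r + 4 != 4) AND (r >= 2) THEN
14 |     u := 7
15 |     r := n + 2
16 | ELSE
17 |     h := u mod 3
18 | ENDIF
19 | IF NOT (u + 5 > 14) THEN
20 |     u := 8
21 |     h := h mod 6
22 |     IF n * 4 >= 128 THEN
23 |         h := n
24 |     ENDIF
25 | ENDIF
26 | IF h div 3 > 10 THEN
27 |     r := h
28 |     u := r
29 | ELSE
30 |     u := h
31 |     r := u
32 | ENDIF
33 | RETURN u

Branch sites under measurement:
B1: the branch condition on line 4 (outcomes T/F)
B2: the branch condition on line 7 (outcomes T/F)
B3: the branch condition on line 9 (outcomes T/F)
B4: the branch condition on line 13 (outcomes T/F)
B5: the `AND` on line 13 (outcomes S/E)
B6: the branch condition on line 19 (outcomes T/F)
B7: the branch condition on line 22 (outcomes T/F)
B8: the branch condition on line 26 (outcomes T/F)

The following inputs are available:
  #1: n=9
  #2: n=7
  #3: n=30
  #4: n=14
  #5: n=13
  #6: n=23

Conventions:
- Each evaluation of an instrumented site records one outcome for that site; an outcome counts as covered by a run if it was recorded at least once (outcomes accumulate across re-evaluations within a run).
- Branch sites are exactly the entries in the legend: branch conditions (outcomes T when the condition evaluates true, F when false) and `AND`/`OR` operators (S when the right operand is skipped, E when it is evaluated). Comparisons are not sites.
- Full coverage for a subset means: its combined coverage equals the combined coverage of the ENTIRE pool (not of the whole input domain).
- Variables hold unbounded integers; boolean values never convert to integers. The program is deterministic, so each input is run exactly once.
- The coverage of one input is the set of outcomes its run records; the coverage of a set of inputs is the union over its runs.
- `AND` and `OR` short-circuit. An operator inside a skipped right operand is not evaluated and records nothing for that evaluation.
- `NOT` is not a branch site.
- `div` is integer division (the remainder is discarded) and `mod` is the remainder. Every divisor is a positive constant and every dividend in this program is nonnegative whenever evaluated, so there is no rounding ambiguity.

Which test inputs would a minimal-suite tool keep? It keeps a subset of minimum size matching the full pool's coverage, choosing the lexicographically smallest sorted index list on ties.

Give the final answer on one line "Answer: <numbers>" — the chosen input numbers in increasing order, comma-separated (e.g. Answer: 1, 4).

run #1 (n=9) records B1=F, B2=T, B3=F, B4=T, B5=E, B6=T, B7=F, B8=F
run #2 (n=7) records B1=F, B2=T, B3=T, B4=T, B5=E, B6=T, B7=F, B8=F
run #3 (n=30) records B1=F, B2=F, B4=F, B5=S, B6=T, B7=F, B8=F
run #4 (n=14) records B1=F, B2=T, B3=F, B4=T, B5=E, B6=T, B7=F, B8=F
run #5 (n=13) records B1=F, B2=T, B3=F, B4=T, B5=E, B6=T, B7=F, B8=F
run #6 (n=23) records B1=F, B2=T, B3=F, B4=T, B5=E, B6=T, B7=F, B8=F
together the pool reaches 12 outcomes: B1=F, B2=T, B2=F, B3=T, B3=F, B4=T, B4=F, B5=S, B5=E, B6=T, B7=F, B8=F
no size-1 subset reaches all 12 outcomes (best union: 8/12)
no size-2 subset reaches all 12 outcomes (best union: 11/12)
the canonical winner is {1, 2, 3}: size 3, full 12-outcome coverage, earliest index list among size-3 covers

Answer: 1, 2, 3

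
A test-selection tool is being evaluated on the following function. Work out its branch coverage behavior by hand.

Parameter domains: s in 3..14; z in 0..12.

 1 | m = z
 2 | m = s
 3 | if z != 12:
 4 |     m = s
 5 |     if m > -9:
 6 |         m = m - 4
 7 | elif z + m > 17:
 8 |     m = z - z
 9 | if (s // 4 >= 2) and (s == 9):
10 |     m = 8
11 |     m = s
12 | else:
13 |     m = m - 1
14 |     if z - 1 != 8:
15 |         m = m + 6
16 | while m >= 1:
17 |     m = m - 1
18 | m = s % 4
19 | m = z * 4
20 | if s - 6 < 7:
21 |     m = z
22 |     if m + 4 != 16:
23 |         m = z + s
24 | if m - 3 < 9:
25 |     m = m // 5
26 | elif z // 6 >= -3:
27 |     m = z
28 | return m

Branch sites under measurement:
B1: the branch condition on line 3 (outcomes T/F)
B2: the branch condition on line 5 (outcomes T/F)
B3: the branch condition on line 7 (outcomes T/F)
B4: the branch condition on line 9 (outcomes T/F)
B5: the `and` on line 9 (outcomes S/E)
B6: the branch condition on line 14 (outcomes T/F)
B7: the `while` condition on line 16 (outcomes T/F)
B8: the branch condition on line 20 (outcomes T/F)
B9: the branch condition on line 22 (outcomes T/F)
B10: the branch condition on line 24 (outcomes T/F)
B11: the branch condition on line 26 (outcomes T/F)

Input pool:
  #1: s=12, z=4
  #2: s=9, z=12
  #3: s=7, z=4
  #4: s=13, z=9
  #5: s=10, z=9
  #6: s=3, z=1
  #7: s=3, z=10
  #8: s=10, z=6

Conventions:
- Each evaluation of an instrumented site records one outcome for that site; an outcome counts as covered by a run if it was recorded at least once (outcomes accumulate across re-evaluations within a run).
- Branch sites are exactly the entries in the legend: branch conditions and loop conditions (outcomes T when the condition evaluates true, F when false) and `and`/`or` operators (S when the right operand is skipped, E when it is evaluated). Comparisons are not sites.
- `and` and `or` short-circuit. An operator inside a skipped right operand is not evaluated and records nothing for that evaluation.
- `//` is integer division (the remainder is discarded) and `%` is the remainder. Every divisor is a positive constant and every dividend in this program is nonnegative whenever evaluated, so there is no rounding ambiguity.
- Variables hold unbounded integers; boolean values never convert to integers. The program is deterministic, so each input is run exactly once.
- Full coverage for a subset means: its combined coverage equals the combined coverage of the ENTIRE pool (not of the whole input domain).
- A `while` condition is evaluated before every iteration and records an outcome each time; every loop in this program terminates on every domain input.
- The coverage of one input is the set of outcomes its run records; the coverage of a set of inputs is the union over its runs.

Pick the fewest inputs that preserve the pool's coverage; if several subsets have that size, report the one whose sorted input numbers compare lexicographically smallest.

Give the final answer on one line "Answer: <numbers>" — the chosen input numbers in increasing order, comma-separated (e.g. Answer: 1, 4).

test 1 (s=12, z=4) fires B1->T, B2->T, B5->E, B4->F, B6->T, B7->T, B7->T, B7->T, B7->T, B7->T, B7->T, B7->T, B7->T, B7->T, ...; hits B1=T, B2=T, B4=F, B5=E, B6=T, B7=T, B7=F, B8=T, B9=T, B10=F, B11=T
test 2 (s=9, z=12) fires B1->F, B3->T, B5->E, B4->T, B7->T, B7->T, B7->T, B7->T, B7->T, B7->T, B7->T, B7->T, B7->T, B7->F, ...; hits B1=F, B3=T, B4=T, B5=E, B7=T, B7=F, B8=T, B9=F, B10=F, B11=T
test 3 (s=7, z=4) fires B1->T, B2->T, B5->S, B4->F, B6->T, B7->T, B7->T, B7->T, B7->T, B7->T, B7->T, B7->T, B7->T, B7->F, ...; hits B1=T, B2=T, B4=F, B5=S, B6=T, B7=T, B7=F, B8=T, B9=T, B10=T
test 4 (s=13, z=9) fires B1->T, B2->T, B5->E, B4->F, B6->F, B7->T, B7->T, B7->T, B7->T, B7->T, B7->T, B7->T, B7->T, B7->F, ...; hits B1=T, B2=T, B4=F, B5=E, B6=F, B7=T, B7=F, B8=F, B10=F, B11=T
test 5 (s=10, z=9) fires B1->T, B2->T, B5->E, B4->F, B6->F, B7->T, B7->T, B7->T, B7->T, B7->T, B7->F, B8->T, B9->T, B10->F, ...; hits B1=T, B2=T, B4=F, B5=E, B6=F, B7=T, B7=F, B8=T, B9=T, B10=F, B11=T
test 6 (s=3, z=1) fires B1->T, B2->T, B5->S, B4->F, B6->T, B7->T, B7->T, B7->T, B7->T, B7->F, B8->T, B9->T, B10->T; hits B1=T, B2=T, B4=F, B5=S, B6=T, B7=T, B7=F, B8=T, B9=T, B10=T
test 7 (s=3, z=10) fires B1->T, B2->T, B5->S, B4->F, B6->T, B7->T, B7->T, B7->T, B7->T, B7->F, B8->T, B9->T, B10->F, B11->T; hits B1=T, B2=T, B4=F, B5=S, B6=T, B7=T, B7=F, B8=T, B9=T, B10=F, B11=T
test 8 (s=10, z=6) fires B1->T, B2->T, B5->E, B4->F, B6->T, B7->T, B7->T, B7->T, B7->T, B7->T, B7->T, B7->T, B7->T, B7->T, ...; hits B1=T, B2=T, B4=F, B5=E, B6=T, B7=T, B7=F, B8=T, B9=T, B10=F, B11=T
union over all inputs: B1=T, B1=F, B2=T, B3=T, B4=T, B4=F, B5=S, B5=E, B6=T, B6=F, B7=T, B7=F, B8=T, B8=F, B9=T, B9=F, B10=T, B10=F, B11=T (19 outcomes)
checked all size-1 subsets: none covers 19 outcomes (max 11/19)
checked all size-2 subsets: none covers 19 outcomes (max 17/19)
at size 3, {2, 3, 4} reaches all 19 outcomes; every lexicographically earlier size-3 subset fails

Answer: 2, 3, 4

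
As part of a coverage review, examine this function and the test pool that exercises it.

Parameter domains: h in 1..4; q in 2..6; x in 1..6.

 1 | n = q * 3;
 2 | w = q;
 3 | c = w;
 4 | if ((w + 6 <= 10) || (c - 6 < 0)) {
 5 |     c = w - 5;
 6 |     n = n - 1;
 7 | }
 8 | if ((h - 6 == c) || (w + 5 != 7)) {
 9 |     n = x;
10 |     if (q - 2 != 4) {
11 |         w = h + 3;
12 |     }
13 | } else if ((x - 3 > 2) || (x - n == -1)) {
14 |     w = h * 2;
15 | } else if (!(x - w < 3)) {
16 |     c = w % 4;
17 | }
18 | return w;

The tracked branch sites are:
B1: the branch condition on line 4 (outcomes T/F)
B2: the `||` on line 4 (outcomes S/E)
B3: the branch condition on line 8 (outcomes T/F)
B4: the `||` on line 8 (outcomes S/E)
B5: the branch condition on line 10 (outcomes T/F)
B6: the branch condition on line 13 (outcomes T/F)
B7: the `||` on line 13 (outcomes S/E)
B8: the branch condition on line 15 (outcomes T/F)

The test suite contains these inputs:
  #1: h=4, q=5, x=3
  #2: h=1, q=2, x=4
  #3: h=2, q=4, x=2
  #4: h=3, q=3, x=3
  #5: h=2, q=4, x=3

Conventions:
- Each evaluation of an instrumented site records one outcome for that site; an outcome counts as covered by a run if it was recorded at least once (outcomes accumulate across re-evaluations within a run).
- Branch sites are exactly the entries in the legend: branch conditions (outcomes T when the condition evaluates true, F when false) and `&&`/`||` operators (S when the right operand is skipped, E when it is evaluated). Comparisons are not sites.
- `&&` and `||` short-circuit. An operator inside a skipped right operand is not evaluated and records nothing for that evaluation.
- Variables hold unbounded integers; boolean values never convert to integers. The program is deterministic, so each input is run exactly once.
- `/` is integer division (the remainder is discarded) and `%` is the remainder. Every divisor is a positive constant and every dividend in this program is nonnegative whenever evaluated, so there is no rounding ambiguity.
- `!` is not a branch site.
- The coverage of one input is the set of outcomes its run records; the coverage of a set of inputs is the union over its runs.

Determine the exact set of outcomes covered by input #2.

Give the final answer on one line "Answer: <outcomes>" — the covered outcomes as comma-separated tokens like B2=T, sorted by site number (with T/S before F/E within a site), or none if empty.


Event log for input #2 (h=1, q=2, x=4):
  B2->S, B1->T, B4->E, B3->F, B7->E, B6->T
as a set, this run covers: B1=T, B2=S, B3=F, B4=E, B6=T, B7=E
Answer: B1=T, B2=S, B3=F, B4=E, B6=T, B7=E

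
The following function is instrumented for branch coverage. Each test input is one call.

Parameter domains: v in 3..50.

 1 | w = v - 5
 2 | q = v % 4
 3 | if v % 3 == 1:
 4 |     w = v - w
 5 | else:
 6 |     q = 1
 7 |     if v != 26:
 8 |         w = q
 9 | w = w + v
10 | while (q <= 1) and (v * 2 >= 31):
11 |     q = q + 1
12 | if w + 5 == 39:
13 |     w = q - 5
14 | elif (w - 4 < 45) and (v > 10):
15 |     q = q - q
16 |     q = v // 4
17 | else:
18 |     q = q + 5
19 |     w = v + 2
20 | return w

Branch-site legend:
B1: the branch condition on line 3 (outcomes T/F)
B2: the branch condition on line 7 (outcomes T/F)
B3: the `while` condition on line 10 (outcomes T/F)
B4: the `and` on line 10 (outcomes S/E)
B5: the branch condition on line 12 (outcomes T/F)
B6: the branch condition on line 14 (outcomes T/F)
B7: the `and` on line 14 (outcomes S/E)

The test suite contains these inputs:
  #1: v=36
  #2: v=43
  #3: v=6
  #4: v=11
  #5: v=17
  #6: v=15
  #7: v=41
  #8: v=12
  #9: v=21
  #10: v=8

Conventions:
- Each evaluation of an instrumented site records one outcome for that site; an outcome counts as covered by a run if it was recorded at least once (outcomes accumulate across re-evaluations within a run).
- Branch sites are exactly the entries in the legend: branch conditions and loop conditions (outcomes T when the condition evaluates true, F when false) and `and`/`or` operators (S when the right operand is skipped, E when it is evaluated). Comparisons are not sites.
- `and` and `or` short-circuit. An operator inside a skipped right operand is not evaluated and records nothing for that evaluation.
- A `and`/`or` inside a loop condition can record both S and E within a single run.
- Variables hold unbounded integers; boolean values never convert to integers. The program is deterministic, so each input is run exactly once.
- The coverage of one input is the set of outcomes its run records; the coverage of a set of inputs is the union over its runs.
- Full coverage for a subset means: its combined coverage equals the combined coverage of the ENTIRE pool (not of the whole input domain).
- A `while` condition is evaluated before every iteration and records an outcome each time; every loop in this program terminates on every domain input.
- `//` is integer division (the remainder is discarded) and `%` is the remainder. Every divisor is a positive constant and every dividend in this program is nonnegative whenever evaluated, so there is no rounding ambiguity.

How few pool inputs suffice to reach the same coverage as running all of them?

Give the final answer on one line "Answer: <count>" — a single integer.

test 1 (v=36) hits B1=F, B2=T, B3=T, B3=F, B4=S, B4=E, B5=F, B6=T, B7=E
test 2 (v=43) hits B1=T, B3=F, B4=S, B5=F, B6=T, B7=E
test 3 (v=6) hits B1=F, B2=T, B3=F, B4=E, B5=F, B6=F, B7=E
test 4 (v=11) hits B1=F, B2=T, B3=F, B4=E, B5=F, B6=T, B7=E
test 5 (v=17) hits B1=F, B2=T, B3=T, B3=F, B4=S, B4=E, B5=F, B6=T, B7=E
test 6 (v=15) hits B1=F, B2=T, B3=F, B4=E, B5=F, B6=T, B7=E
test 7 (v=41) hits B1=F, B2=T, B3=T, B3=F, B4=S, B4=E, B5=F, B6=T, B7=E
test 8 (v=12) hits B1=F, B2=T, B3=F, B4=E, B5=F, B6=T, B7=E
test 9 (v=21) hits B1=F, B2=T, B3=T, B3=F, B4=S, B4=E, B5=F, B6=T, B7=E
test 10 (v=8) hits B1=F, B2=T, B3=F, B4=E, B5=F, B6=F, B7=E
pool-wide coverage (11 outcomes): B1=T, B1=F, B2=T, B3=T, B3=F, B4=S, B4=E, B5=F, B6=T, B6=F, B7=E
checked all size-1 subsets: none covers 11 outcomes (max 9/11)
checked all size-2 subsets: none covers 11 outcomes (max 10/11)
size 3: inputs {1, 2, 3} cover all 11 outcomes, and no lexicographically smaller subset of this size does

Answer: 3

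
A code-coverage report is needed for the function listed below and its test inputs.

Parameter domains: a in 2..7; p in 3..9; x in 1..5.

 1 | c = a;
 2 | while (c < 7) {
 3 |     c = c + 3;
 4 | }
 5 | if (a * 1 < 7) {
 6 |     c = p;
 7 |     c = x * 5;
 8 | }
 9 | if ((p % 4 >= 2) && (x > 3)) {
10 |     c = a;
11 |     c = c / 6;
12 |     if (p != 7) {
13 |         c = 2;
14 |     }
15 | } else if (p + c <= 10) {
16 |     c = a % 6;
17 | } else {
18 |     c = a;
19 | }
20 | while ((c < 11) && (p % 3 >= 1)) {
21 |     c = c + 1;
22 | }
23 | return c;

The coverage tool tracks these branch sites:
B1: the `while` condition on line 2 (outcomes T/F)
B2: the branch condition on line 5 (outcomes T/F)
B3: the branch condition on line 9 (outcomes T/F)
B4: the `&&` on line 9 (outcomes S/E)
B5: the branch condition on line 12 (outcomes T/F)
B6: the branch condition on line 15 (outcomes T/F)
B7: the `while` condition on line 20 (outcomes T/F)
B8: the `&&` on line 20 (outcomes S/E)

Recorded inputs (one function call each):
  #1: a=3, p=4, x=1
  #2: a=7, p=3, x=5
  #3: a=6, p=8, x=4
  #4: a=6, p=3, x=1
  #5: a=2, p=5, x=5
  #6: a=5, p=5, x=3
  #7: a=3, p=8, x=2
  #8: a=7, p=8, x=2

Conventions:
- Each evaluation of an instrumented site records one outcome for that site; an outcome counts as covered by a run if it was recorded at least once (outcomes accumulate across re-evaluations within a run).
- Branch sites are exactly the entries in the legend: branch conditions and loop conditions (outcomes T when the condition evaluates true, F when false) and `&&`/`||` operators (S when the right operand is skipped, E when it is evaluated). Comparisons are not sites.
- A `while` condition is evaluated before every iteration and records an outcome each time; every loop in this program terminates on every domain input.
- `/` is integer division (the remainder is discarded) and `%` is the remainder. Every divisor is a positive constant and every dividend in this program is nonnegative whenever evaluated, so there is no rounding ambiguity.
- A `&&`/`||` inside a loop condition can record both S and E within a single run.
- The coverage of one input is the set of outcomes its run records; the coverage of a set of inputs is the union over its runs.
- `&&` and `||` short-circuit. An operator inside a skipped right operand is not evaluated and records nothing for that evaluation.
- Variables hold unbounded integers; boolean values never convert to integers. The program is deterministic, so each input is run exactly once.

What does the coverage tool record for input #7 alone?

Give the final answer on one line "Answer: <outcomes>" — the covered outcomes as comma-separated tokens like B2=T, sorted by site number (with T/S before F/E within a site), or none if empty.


Tracing the run of input #7 (a=3, p=8, x=2):
  B1->T, B1->T, B1->F, B2->T, B4->S, B3->F, B6->F, B8->E, B7->T, B8->E
  B7->T, B8->E, B7->T, B8->E, B7->T, B8->E, B7->T, B8->E, B7->T, B8->E
  B7->T, B8->E, B7->T, B8->S, B7->F
distinct outcomes covered: B1=T, B1=F, B2=T, B3=F, B4=S, B6=F, B7=T, B7=F, B8=S, B8=E
Answer: B1=T, B1=F, B2=T, B3=F, B4=S, B6=F, B7=T, B7=F, B8=S, B8=E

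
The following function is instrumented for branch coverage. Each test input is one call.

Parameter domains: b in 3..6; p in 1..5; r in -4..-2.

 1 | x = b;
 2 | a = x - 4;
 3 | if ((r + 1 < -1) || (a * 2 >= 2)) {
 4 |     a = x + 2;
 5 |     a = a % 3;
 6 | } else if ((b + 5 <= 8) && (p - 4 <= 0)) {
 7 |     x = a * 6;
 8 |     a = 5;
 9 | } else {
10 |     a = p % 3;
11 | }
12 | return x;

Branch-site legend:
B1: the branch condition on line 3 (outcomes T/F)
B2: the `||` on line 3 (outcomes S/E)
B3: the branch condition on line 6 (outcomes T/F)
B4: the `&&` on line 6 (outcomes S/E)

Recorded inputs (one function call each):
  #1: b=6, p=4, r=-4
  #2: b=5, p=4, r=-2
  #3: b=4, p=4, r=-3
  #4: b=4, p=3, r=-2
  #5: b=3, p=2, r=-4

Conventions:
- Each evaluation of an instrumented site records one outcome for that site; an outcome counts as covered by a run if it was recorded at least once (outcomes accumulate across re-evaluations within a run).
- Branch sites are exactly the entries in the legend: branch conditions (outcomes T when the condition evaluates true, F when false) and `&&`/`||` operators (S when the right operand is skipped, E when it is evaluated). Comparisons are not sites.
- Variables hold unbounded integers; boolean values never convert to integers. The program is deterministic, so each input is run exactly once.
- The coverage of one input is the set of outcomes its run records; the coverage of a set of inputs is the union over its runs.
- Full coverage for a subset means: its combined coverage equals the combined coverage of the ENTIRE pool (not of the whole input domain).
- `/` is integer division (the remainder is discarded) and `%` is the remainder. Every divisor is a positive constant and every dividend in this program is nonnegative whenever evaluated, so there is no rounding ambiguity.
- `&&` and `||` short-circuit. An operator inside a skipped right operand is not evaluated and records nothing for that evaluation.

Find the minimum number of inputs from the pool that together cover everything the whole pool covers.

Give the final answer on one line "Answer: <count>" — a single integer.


test 1 (b=6, p=4, r=-4) hits B1=T, B2=S
test 2 (b=5, p=4, r=-2) hits B1=T, B2=E
test 3 (b=4, p=4, r=-3) hits B1=T, B2=S
test 4 (b=4, p=3, r=-2) hits B1=F, B2=E, B3=F, B4=S
test 5 (b=3, p=2, r=-4) hits B1=T, B2=S
union over all inputs: B1=T, B1=F, B2=S, B2=E, B3=F, B4=S (6 outcomes)
every size-1 subset falls short of the 6 outcomes (best: 4/6)
the canonical winner is {1, 4}: size 2, full 6-outcome coverage, earliest index list among size-2 covers
Answer: 2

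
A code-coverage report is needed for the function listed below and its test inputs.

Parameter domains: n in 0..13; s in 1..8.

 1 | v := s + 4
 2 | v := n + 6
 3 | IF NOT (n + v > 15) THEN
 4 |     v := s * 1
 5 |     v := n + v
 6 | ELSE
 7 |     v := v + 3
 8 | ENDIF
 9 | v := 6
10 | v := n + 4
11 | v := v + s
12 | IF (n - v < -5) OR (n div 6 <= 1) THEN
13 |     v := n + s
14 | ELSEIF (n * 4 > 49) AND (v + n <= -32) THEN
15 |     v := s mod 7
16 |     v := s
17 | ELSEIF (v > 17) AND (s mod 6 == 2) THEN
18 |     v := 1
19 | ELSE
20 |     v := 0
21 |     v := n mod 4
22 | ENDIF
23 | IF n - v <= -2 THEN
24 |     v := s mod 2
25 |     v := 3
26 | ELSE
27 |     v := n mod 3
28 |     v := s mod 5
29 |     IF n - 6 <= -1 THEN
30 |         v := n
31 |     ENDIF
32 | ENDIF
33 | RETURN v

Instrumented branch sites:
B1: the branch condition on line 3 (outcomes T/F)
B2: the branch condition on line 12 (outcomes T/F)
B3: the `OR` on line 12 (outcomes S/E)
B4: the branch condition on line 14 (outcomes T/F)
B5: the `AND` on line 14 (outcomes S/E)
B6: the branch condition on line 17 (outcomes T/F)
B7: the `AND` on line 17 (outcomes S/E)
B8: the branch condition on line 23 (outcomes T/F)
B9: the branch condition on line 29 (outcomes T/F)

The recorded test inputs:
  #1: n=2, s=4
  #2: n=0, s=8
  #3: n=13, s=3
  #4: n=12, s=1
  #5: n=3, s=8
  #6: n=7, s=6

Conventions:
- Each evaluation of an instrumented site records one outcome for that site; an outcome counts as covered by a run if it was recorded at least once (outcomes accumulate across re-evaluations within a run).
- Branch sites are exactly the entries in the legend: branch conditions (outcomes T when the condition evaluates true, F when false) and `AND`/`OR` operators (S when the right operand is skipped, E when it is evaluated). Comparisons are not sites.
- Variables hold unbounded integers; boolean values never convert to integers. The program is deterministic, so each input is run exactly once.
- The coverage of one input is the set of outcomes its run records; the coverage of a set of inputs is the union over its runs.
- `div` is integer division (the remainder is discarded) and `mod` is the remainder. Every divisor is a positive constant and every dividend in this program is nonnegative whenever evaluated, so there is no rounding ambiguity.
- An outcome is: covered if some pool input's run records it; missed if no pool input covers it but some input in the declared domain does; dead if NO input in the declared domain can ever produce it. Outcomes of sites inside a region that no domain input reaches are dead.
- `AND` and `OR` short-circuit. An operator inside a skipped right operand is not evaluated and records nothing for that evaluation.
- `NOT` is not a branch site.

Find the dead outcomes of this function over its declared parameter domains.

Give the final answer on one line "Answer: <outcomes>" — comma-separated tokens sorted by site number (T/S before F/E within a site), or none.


exhaustive pass over the 112-input domain:
  B4=T: never recorded by any domain input -> dead
  B6=T: never recorded by any domain input -> dead
  reachable outcomes have witnesses, e.g. B1=T (e.g. n=0, s=1), B1=F (e.g. n=5, s=1), B2=T (e.g. n=0, s=1), B2=F (e.g. n=12, s=1)
Answer: B4=T, B6=T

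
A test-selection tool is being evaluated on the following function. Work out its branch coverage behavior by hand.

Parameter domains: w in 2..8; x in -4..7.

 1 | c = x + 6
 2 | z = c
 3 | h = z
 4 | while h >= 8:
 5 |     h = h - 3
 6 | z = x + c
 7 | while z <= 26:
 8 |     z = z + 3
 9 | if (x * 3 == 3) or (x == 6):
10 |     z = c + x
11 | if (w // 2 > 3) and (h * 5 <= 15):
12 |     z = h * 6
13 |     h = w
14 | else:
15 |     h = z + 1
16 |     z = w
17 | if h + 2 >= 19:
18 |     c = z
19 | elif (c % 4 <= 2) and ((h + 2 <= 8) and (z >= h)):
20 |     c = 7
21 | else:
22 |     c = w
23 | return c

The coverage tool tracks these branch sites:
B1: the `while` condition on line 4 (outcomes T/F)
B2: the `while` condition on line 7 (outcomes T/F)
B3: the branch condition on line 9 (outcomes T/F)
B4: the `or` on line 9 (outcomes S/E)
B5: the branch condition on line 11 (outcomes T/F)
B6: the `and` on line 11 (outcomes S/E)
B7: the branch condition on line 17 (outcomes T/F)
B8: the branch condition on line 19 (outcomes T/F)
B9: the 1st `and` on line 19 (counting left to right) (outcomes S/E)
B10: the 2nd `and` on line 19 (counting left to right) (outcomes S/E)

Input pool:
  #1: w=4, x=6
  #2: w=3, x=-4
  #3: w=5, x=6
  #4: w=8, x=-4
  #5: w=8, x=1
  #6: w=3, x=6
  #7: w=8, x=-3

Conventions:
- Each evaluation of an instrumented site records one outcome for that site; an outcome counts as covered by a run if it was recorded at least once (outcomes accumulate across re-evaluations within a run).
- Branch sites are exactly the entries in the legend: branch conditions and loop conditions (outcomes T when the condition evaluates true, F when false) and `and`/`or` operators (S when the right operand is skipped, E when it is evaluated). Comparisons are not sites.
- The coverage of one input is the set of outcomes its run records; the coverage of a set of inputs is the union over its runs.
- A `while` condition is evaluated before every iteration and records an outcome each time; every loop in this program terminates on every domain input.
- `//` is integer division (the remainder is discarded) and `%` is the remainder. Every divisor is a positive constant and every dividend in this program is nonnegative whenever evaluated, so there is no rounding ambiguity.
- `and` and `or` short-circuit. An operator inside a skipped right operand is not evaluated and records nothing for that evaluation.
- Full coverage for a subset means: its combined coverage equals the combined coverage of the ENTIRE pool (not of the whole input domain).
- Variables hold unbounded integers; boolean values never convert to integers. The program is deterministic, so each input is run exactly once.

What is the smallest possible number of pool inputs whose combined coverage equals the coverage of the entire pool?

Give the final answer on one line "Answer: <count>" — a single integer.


test 1 (w=4, x=6) fires B1->T, B1->T, B1->F, B2->T, B2->T, B2->T, B2->F, B4->E, B3->T, B6->S, B5->F, B7->T; hits B1=T, B1=F, B2=T, B2=F, B3=T, B4=E, B5=F, B6=S, B7=T
test 2 (w=3, x=-4) fires B1->F, B2->T, B2->T, B2->T, B2->T, B2->T, B2->T, B2->T, B2->T, B2->T, B2->T, B2->F, B4->E, B3->F, ...; hits B1=F, B2=T, B2=F, B3=F, B4=E, B5=F, B6=S, B7=T
test 3 (w=5, x=6) fires B1->T, B1->T, B1->F, B2->T, B2->T, B2->T, B2->F, B4->E, B3->T, B6->S, B5->F, B7->T; hits B1=T, B1=F, B2=T, B2=F, B3=T, B4=E, B5=F, B6=S, B7=T
test 4 (w=8, x=-4) fires B1->F, B2->T, B2->T, B2->T, B2->T, B2->T, B2->T, B2->T, B2->T, B2->T, B2->T, B2->F, B4->E, B3->F, ...; hits B1=F, B2=T, B2=F, B3=F, B4=E, B5=T, B6=E, B7=F, B8=F, B9=E, B10=S
test 5 (w=8, x=1) fires B1->F, B2->T, B2->T, B2->T, B2->T, B2->T, B2->T, B2->T, B2->F, B4->S, B3->T, B6->E, B5->F, B7->F, ...; hits B1=F, B2=T, B2=F, B3=T, B4=S, B5=F, B6=E, B7=F, B8=F, B9=S
test 6 (w=3, x=6) fires B1->T, B1->T, B1->F, B2->T, B2->T, B2->T, B2->F, B4->E, B3->T, B6->S, B5->F, B7->T; hits B1=T, B1=F, B2=T, B2=F, B3=T, B4=E, B5=F, B6=S, B7=T
test 7 (w=8, x=-3) fires B1->F, B2->T, B2->T, B2->T, B2->T, B2->T, B2->T, B2->T, B2->T, B2->T, B2->F, B4->E, B3->F, B6->E, ...; hits B1=F, B2=T, B2=F, B3=F, B4=E, B5=T, B6=E, B7=F, B8=F, B9=S
the full pool covers 18 outcomes: B1=T, B1=F, B2=T, B2=F, B3=T, B3=F, B4=S, B4=E, B5=T, B5=F, B6=S, B6=E, B7=T, B7=F, B8=F, B9=S, B9=E, B10=S
no size-1 subset reaches all 18 outcomes (best union: 11/18)
no size-2 subset reaches all 18 outcomes (best union: 16/18)
inputs {1, 4, 5} (size 3) cover everything; no size-3 subset with a lexicographically smaller index list covers all 18
Answer: 3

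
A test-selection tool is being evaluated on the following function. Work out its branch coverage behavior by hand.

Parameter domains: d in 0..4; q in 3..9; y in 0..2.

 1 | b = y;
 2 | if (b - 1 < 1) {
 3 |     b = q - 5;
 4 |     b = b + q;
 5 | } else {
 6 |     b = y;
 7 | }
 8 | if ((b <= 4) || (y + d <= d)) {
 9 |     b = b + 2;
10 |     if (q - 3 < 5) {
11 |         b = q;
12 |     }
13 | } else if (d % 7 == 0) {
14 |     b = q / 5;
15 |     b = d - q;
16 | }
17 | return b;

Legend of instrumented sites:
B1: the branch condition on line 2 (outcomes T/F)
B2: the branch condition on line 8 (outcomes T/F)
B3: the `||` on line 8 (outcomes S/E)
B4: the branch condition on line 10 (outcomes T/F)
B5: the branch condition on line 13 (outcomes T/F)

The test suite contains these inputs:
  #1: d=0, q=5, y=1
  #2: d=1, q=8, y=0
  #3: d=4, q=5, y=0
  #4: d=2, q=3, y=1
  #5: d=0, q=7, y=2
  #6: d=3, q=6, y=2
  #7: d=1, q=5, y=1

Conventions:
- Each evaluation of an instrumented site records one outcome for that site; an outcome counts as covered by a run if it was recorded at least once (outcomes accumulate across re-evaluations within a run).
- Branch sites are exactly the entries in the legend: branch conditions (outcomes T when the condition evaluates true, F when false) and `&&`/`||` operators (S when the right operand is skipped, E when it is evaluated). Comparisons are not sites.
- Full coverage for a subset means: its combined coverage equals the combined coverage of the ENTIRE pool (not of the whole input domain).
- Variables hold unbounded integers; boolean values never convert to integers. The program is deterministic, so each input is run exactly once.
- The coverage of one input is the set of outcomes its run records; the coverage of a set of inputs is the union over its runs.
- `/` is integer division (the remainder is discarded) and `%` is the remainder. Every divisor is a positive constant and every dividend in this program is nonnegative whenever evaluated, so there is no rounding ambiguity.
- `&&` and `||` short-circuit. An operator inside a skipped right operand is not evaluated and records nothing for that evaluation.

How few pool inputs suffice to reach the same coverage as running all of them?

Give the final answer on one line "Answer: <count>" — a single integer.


run #1 (d=0, q=5, y=1) runs B1->T, B3->E, B2->F, B5->T; records B1=T, B2=F, B3=E, B5=T
run #2 (d=1, q=8, y=0) runs B1->T, B3->E, B2->T, B4->F; records B1=T, B2=T, B3=E, B4=F
run #3 (d=4, q=5, y=0) runs B1->T, B3->E, B2->T, B4->T; records B1=T, B2=T, B3=E, B4=T
run #4 (d=2, q=3, y=1) runs B1->T, B3->S, B2->T, B4->T; records B1=T, B2=T, B3=S, B4=T
run #5 (d=0, q=7, y=2) runs B1->F, B3->S, B2->T, B4->T; records B1=F, B2=T, B3=S, B4=T
run #6 (d=3, q=6, y=2) runs B1->F, B3->S, B2->T, B4->T; records B1=F, B2=T, B3=S, B4=T
run #7 (d=1, q=5, y=1) runs B1->T, B3->E, B2->F, B5->F; records B1=T, B2=F, B3=E, B5=F
the full pool covers 10 outcomes: B1=T, B1=F, B2=T, B2=F, B3=S, B3=E, B4=T, B4=F, B5=T, B5=F
every size-1 subset falls short of the 10 outcomes (best: 4/10)
every size-2 subset falls short of the 10 outcomes (best: 8/10)
every size-3 subset falls short of the 10 outcomes (best: 9/10)
at size 4, {1, 2, 5, 7} reaches all 10 outcomes; every lexicographically earlier size-4 subset fails
Answer: 4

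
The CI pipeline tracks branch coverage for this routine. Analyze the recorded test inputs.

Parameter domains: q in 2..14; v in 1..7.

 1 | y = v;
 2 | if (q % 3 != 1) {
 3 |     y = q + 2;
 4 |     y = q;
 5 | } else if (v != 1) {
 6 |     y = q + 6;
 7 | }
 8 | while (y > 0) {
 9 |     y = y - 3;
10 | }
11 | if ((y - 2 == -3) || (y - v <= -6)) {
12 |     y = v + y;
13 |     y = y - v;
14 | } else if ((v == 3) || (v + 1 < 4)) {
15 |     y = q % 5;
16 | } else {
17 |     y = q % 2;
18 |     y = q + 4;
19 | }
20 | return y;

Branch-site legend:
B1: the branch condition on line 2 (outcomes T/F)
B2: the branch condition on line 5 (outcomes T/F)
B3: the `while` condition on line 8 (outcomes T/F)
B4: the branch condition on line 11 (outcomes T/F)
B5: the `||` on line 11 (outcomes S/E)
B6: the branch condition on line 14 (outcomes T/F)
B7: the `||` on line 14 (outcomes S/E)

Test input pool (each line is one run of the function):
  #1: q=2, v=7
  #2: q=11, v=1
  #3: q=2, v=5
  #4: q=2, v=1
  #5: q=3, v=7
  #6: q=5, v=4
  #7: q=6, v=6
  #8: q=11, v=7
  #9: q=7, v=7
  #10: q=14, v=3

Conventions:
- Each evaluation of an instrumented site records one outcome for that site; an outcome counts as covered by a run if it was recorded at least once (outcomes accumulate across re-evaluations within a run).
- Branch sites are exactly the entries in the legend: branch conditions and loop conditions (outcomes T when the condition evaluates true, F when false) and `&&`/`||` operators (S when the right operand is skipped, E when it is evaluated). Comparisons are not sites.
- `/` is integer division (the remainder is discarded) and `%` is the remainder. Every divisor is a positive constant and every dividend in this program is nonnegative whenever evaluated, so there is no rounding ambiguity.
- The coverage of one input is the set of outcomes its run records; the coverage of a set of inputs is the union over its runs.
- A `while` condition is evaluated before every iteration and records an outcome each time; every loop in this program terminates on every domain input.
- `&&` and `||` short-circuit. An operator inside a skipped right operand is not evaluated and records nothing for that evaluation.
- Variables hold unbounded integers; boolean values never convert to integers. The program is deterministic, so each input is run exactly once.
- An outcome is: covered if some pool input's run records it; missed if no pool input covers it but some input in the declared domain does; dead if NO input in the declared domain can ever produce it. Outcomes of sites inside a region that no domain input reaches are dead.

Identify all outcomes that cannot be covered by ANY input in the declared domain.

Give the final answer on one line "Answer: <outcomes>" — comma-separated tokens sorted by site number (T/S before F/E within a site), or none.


running all 91 domain inputs and tallying outcomes:
  reachable outcomes have witnesses, e.g. B1=T (e.g. q=2, v=1), B1=F (e.g. q=4, v=1), B2=T (e.g. q=4, v=2), B2=F (e.g. q=4, v=1)
Answer: none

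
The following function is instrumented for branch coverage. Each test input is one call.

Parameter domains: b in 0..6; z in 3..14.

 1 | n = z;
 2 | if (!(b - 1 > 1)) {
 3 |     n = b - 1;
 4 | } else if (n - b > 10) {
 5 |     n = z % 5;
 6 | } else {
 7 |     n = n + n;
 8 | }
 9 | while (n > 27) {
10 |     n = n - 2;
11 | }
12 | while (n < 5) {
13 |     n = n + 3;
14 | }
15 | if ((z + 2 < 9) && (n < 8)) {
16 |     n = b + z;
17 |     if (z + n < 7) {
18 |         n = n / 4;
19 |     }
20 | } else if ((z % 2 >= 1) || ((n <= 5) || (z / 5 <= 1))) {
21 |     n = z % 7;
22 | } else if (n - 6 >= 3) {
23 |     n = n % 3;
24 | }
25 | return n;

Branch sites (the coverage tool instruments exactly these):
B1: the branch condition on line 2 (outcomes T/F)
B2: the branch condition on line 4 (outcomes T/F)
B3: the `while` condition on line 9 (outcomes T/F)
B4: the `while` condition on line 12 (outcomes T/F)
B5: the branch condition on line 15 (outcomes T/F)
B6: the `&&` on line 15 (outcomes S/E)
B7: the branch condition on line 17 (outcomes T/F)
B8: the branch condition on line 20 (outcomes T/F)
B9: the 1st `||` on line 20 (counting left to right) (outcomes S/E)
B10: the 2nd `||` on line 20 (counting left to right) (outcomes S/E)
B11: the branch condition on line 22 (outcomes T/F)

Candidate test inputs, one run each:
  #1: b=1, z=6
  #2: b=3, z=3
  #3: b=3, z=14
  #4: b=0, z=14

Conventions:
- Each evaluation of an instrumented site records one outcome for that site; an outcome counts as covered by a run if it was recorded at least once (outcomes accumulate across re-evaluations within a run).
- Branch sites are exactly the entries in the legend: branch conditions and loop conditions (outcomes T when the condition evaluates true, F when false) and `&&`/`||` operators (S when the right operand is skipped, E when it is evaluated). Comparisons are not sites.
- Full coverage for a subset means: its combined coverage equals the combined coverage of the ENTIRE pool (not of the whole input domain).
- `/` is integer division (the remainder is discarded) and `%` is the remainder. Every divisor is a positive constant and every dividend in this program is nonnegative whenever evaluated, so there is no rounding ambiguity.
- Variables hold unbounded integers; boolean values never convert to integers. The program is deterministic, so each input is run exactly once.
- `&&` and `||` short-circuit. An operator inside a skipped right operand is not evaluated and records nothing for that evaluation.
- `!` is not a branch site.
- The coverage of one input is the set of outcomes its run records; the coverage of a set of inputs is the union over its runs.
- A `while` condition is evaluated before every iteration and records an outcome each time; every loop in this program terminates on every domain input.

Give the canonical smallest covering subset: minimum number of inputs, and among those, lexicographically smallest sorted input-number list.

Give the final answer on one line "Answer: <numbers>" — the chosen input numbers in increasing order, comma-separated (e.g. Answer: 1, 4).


input #1 (b=1, z=6): events B1->T, B3->F, B4->T, B4->T, B4->F, B6->E, B5->T, B7->F; covers B1=T, B3=F, B4=T, B4=F, B5=T, B6=E, B7=F
input #2 (b=3, z=3): events B1->F, B2->F, B3->F, B4->F, B6->E, B5->T, B7->F; covers B1=F, B2=F, B3=F, B4=F, B5=T, B6=E, B7=F
input #3 (b=3, z=14): events B1->F, B2->T, B3->F, B4->T, B4->F, B6->S, B5->F, B9->E, B10->E, B8->F, B11->F; covers B1=F, B2=T, B3=F, B4=T, B4=F, B5=F, B6=S, B8=F, B9=E, B10=E, B11=F
input #4 (b=0, z=14): events B1->T, B3->F, B4->T, B4->T, B4->F, B6->S, B5->F, B9->E, B10->S, B8->T; covers B1=T, B3=F, B4=T, B4=F, B5=F, B6=S, B8=T, B9=E, B10=S
together the pool reaches 18 outcomes: B1=T, B1=F, B2=T, B2=F, B3=F, B4=T, B4=F, B5=T, B5=F, B6=S, B6=E, B7=F, B8=T, B8=F, B9=E, B10=S, B10=E, B11=F
every size-1 subset falls short of the 18 outcomes (best: 11/18)
every size-2 subset falls short of the 18 outcomes (best: 15/18)
inputs {2, 3, 4} (size 3) cover everything; no size-3 subset with a lexicographically smaller index list covers all 18
Answer: 2, 3, 4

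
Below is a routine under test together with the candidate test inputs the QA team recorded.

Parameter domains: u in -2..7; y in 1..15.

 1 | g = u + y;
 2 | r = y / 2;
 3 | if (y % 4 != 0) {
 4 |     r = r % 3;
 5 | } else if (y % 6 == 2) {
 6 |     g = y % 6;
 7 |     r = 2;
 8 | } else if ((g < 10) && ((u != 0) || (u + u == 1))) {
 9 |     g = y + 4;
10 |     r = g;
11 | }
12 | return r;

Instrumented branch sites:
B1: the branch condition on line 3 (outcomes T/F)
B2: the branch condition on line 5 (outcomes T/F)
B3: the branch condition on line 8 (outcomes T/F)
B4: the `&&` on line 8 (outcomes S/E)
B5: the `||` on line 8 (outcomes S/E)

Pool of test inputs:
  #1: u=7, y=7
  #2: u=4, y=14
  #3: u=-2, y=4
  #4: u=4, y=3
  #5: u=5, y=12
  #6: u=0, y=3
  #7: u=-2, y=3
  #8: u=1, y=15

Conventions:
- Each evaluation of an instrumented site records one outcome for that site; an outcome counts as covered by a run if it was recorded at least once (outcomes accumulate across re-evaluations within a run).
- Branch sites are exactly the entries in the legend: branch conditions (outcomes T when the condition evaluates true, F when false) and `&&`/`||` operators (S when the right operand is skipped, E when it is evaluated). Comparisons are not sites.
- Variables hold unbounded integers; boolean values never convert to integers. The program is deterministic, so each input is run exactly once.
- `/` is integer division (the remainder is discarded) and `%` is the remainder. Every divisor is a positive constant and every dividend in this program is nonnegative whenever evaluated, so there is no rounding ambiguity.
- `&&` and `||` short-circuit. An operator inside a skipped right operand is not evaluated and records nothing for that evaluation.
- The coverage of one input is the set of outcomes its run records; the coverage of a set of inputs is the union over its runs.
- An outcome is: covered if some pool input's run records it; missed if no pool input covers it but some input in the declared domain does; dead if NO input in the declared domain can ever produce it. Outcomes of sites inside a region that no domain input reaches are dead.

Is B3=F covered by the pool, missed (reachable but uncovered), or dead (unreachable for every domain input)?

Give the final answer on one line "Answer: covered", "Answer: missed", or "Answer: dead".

B3=F is recorded by pool input(s) 5 -> covered

Answer: covered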